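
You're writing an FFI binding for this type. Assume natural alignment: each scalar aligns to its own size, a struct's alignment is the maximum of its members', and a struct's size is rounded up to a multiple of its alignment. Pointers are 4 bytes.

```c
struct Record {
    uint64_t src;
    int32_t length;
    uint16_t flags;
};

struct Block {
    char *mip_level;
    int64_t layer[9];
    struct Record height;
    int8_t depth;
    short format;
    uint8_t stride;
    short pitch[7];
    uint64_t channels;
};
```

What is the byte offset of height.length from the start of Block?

Record: @0: src [8B, align 8] → 8; @8: length [4B, align 4] → 12; @12: flags [2B, align 2] → 14; +2 tail pad (align 8); size 16, align 8
@0: mip_level [4B, align 4] → 4
+4 pad (align 8)
@8: layer [72B, align 8] → 80
@80: height [16B, align 8] → 96
within Record: length at 8
80 + 8 = 88

88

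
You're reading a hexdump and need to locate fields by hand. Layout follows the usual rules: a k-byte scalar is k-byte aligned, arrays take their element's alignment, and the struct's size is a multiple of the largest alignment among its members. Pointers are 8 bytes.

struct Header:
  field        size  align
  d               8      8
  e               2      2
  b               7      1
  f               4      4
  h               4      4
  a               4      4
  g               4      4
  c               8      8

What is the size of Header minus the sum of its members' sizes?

7

0..8  d  (8B, 8-aligned)
8..10  e  (2B, 2-aligned)
10..17  b  (7B, 1-aligned)
17..20  -- padding (3B)
20..24  f  (4B, 4-aligned)
24..28  h  (4B, 4-aligned)
28..32  a  (4B, 4-aligned)
32..36  g  (4B, 4-aligned)
36..40  -- padding (4B)
40..48  c  (8B, 8-aligned)
sizeof = 48, alignof = 8
data bytes 41, size 48 → padding 7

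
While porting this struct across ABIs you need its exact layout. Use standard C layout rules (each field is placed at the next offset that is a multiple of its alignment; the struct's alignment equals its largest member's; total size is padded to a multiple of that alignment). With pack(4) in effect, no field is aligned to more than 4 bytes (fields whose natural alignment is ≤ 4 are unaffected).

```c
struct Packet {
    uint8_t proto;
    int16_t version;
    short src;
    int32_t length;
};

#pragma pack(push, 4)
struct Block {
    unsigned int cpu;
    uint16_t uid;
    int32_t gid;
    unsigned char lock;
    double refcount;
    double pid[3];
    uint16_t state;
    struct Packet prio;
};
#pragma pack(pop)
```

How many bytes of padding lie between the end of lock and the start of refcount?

Packet: @0: proto [1B, align 1] → 1; +1 pad (align 2); @2: version [2B, align 2] → 4; @4: src [2B, align 2] → 6; +2 pad (align 4); @8: length [4B, align 4] → 12; size 12, align 4
@0: cpu [4B, align 4] → 4
@4: uid [2B, align 2] → 6
+2 pad (align 4)
@8: gid [4B, align 4] → 12
@12: lock [1B, align 1] → 13
+3 pad (align 4)
@16: refcount [8B, align 4] → 24

3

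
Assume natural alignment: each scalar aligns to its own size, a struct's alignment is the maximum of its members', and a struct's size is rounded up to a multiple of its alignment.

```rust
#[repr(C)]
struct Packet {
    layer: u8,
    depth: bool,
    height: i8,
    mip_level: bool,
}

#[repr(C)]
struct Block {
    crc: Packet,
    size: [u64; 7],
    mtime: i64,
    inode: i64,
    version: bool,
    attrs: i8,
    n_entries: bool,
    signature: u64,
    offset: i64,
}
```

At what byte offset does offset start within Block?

Packet: layer at 0 (size 1, align 1) → ends 1; depth at 1 (size 1, align 1) → ends 2; height at 2 (size 1, align 1) → ends 3; mip_level at 3 (size 1, align 1) → ends 4; total 4 bytes, alignment 1
crc at 0 (size 4, align 1) → ends 4
pad 4 to align 8 for size
size at 8 (size 56, align 8) → ends 64
mtime at 64 (size 8, align 8) → ends 72
inode at 72 (size 8, align 8) → ends 80
version at 80 (size 1, align 1) → ends 81
attrs at 81 (size 1, align 1) → ends 82
n_entries at 82 (size 1, align 1) → ends 83
pad 5 to align 8 for signature
signature at 88 (size 8, align 8) → ends 96
offset at 96 (size 8, align 8) → ends 104

96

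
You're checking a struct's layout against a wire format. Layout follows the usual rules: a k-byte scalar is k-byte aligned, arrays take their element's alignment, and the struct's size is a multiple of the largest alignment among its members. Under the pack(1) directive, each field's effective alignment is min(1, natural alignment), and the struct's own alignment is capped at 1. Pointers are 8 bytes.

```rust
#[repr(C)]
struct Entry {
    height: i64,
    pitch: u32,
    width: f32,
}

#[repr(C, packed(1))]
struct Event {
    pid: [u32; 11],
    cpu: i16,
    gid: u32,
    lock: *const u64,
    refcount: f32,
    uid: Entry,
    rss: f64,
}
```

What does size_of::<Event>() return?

86

Entry: 0..8  height  (8B, 8-aligned); 8..12  pitch  (4B, 4-aligned); 12..16  width  (4B, 4-aligned); sizeof = 16, alignof = 8
0..44  pid  (44B, 1-aligned)
44..46  cpu  (2B, 1-aligned)
46..50  gid  (4B, 1-aligned)
50..58  lock  (8B, 1-aligned)
58..62  refcount  (4B, 1-aligned)
62..78  uid  (16B, 1-aligned)
78..86  rss  (8B, 1-aligned)
sizeof = 86, alignof = 1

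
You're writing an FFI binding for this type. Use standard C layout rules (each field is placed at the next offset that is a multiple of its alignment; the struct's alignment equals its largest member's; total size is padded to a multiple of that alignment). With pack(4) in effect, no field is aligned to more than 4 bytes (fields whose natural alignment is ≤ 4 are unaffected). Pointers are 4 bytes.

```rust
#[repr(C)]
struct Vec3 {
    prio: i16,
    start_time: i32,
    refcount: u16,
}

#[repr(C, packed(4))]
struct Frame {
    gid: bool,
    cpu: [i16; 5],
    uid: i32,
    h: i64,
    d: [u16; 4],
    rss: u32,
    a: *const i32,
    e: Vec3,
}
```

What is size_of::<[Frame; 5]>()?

260

Vec3: 0..2  prio  (2B, 2-aligned); 2..4  -- padding (2B); 4..8  start_time  (4B, 4-aligned); 8..10  refcount  (2B, 2-aligned); 10..12  -- tail padding (2B); sizeof = 12, alignof = 4
0..1  gid  (1B, 1-aligned)
1..2  -- padding (1B)
2..12  cpu  (10B, 2-aligned)
12..16  uid  (4B, 4-aligned)
16..24  h  (8B, 4-aligned)
24..32  d  (8B, 2-aligned)
32..36  rss  (4B, 4-aligned)
36..40  a  (4B, 4-aligned)
40..52  e  (12B, 4-aligned)
sizeof = 52, alignof = 4
array of 5: 5 × 52 = 260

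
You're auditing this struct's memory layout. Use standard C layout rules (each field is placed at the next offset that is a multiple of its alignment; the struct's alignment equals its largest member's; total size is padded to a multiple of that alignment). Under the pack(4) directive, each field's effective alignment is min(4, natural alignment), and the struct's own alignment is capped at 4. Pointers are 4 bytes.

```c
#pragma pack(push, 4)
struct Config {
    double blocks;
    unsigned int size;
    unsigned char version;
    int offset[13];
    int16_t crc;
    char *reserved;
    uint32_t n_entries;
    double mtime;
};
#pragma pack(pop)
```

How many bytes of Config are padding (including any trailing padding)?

@0: blocks [8B, align 4] → 8
@8: size [4B, align 4] → 12
@12: version [1B, align 1] → 13
+3 pad (align 4)
@16: offset [52B, align 4] → 68
@68: crc [2B, align 2] → 70
+2 pad (align 4)
@72: reserved [4B, align 4] → 76
@76: n_entries [4B, align 4] → 80
@80: mtime [8B, align 4] → 88
size 88, align 4
data bytes 83, size 88 → padding 5

5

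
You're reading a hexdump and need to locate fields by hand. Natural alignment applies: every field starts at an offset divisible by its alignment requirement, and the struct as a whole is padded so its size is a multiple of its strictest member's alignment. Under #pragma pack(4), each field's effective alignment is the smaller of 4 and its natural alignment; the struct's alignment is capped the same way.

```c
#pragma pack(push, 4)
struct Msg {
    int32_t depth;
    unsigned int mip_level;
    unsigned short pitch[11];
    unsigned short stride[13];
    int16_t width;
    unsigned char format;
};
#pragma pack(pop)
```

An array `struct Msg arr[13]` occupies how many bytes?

780

0..4  depth  (4B, 4-aligned)
4..8  mip_level  (4B, 4-aligned)
8..30  pitch  (22B, 2-aligned)
30..56  stride  (26B, 2-aligned)
56..58  width  (2B, 2-aligned)
58..59  format  (1B, 1-aligned)
59..60  -- tail padding (1B)
sizeof = 60, alignof = 4
array of 13: 13 × 60 = 780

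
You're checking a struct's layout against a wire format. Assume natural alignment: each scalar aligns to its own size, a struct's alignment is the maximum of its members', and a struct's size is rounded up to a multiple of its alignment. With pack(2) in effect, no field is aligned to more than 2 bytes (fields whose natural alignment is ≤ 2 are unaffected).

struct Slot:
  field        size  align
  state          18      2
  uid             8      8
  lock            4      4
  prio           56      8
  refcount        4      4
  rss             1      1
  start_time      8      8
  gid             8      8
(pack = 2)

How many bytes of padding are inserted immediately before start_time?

0..18  state  (18B, 2-aligned)
18..26  uid  (8B, 2-aligned)
26..30  lock  (4B, 2-aligned)
30..86  prio  (56B, 2-aligned)
86..90  refcount  (4B, 2-aligned)
90..91  rss  (1B, 1-aligned)
91..92  -- padding (1B)
92..100  start_time  (8B, 2-aligned)

1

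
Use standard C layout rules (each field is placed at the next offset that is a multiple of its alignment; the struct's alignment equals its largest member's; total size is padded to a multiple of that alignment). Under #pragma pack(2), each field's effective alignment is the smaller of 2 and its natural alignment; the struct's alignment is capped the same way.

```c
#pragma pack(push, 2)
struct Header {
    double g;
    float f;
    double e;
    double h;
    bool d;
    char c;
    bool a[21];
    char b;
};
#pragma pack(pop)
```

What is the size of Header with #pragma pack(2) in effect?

@0: g [8B, align 2] → 8
@8: f [4B, align 2] → 12
@12: e [8B, align 2] → 20
@20: h [8B, align 2] → 28
@28: d [1B, align 1] → 29
@29: c [1B, align 1] → 30
@30: a [21B, align 1] → 51
@51: b [1B, align 1] → 52
size 52, align 2

52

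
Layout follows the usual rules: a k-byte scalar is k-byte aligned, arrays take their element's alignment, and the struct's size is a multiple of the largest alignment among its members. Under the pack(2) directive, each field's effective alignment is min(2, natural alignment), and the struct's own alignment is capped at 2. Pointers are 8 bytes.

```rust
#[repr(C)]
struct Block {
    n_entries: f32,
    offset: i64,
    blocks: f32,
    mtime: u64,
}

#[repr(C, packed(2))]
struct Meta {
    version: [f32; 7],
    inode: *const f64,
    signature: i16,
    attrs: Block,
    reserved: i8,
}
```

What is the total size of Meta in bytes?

72 bytes

Block: n_entries at 0 (size 4, align 4) → ends 4; pad 4 to align 8 for offset; offset at 8 (size 8, align 8) → ends 16; blocks at 16 (size 4, align 4) → ends 20; pad 4 to align 8 for mtime; mtime at 24 (size 8, align 8) → ends 32; total 32 bytes, alignment 8
version at 0 (size 28, align 2) → ends 28
inode at 28 (size 8, align 2) → ends 36
signature at 36 (size 2, align 2) → ends 38
attrs at 38 (size 32, align 2) → ends 70
reserved at 70 (size 1, align 1) → ends 71
tail pad 1 to reach multiple of 2
total 72 bytes, alignment 2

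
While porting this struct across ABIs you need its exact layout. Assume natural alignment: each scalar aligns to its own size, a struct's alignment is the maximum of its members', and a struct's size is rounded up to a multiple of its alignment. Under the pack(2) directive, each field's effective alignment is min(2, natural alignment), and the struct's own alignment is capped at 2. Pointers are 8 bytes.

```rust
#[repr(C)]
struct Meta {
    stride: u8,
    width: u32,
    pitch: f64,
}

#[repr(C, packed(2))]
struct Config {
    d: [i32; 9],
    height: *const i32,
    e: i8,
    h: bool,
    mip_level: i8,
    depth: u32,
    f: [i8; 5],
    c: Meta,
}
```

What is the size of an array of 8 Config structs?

592

Meta: @0: stride [1B, align 1] → 1; +3 pad (align 4); @4: width [4B, align 4] → 8; @8: pitch [8B, align 8] → 16; size 16, align 8
@0: d [36B, align 2] → 36
@36: height [8B, align 2] → 44
@44: e [1B, align 1] → 45
@45: h [1B, align 1] → 46
@46: mip_level [1B, align 1] → 47
+1 pad (align 2)
@48: depth [4B, align 2] → 52
@52: f [5B, align 1] → 57
+1 pad (align 2)
@58: c [16B, align 2] → 74
size 74, align 2
array of 8: 8 × 74 = 592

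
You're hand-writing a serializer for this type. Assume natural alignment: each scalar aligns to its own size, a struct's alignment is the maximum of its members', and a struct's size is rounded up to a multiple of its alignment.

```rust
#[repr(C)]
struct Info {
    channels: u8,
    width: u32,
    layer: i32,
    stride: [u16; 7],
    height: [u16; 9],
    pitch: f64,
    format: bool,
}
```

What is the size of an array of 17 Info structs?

1088

@0: channels [1B, align 1] → 1
+3 pad (align 4)
@4: width [4B, align 4] → 8
@8: layer [4B, align 4] → 12
@12: stride [14B, align 2] → 26
@26: height [18B, align 2] → 44
+4 pad (align 8)
@48: pitch [8B, align 8] → 56
@56: format [1B, align 1] → 57
+7 tail pad (align 8)
size 64, align 8
array of 17: 17 × 64 = 1088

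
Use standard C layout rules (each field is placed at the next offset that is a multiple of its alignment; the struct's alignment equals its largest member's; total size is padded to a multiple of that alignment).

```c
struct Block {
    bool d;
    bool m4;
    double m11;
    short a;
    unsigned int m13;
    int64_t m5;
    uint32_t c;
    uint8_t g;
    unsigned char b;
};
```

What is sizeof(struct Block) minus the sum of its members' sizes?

10

d at 0 (size 1, align 1) → ends 1
m4 at 1 (size 1, align 1) → ends 2
pad 6 to align 8 for m11
m11 at 8 (size 8, align 8) → ends 16
a at 16 (size 2, align 2) → ends 18
pad 2 to align 4 for m13
m13 at 20 (size 4, align 4) → ends 24
m5 at 24 (size 8, align 8) → ends 32
c at 32 (size 4, align 4) → ends 36
g at 36 (size 1, align 1) → ends 37
b at 37 (size 1, align 1) → ends 38
tail pad 2 to reach multiple of 8
total 40 bytes, alignment 8
data bytes 30, size 40 → padding 10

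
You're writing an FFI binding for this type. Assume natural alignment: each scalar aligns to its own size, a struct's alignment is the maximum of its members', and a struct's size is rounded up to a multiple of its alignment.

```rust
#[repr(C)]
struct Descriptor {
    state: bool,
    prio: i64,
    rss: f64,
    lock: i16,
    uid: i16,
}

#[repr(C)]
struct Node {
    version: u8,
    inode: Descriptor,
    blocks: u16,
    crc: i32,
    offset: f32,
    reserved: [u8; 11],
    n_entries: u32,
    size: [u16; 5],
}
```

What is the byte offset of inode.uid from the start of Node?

Descriptor: 0..1  state  (1B, 1-aligned); 1..8  -- padding (7B); 8..16  prio  (8B, 8-aligned); 16..24  rss  (8B, 8-aligned); 24..26  lock  (2B, 2-aligned); 26..28  uid  (2B, 2-aligned); 28..32  -- tail padding (4B); sizeof = 32, alignof = 8
0..1  version  (1B, 1-aligned)
1..8  -- padding (7B)
8..40  inode  (32B, 8-aligned)
within Descriptor: uid at 26
8 + 26 = 34

34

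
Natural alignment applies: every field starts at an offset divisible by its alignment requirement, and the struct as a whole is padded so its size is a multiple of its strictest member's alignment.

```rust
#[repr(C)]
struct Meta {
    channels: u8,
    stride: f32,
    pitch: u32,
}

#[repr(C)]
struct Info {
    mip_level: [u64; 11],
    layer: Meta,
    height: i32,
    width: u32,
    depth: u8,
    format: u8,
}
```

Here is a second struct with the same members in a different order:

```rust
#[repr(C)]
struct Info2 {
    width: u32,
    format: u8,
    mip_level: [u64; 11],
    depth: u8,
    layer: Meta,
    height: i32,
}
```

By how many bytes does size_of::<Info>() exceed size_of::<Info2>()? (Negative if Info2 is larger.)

-8

Meta: 0..1  channels  (1B, 1-aligned); 1..4  -- padding (3B); 4..8  stride  (4B, 4-aligned); 8..12  pitch  (4B, 4-aligned); sizeof = 12, alignof = 4
0..88  mip_level  (88B, 8-aligned)
88..100  layer  (12B, 4-aligned)
100..104  height  (4B, 4-aligned)
104..108  width  (4B, 4-aligned)
108..109  depth  (1B, 1-aligned)
109..110  format  (1B, 1-aligned)
110..112  -- tail padding (2B)
sizeof = 112, alignof = 8
— Info2 —
0..4  width  (4B, 4-aligned)
4..5  format  (1B, 1-aligned)
5..8  -- padding (3B)
8..96  mip_level  (88B, 8-aligned)
96..97  depth  (1B, 1-aligned)
97..100  -- padding (3B)
100..112  layer  (12B, 4-aligned)
112..116  height  (4B, 4-aligned)
116..120  -- tail padding (4B)
sizeof = 120, alignof = 8
112 − 120 = -8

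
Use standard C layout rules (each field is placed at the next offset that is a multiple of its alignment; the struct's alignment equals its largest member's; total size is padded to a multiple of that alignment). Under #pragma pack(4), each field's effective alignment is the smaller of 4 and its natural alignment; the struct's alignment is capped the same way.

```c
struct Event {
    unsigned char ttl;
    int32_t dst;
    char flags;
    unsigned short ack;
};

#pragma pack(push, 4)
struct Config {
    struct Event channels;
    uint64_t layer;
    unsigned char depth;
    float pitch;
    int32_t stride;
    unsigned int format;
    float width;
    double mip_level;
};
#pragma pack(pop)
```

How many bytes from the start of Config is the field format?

32

Event: ttl at 0 (size 1, align 1) → ends 1; pad 3 to align 4 for dst; dst at 4 (size 4, align 4) → ends 8; flags at 8 (size 1, align 1) → ends 9; pad 1 to align 2 for ack; ack at 10 (size 2, align 2) → ends 12; total 12 bytes, alignment 4
channels at 0 (size 12, align 4) → ends 12
layer at 12 (size 8, align 4) → ends 20
depth at 20 (size 1, align 1) → ends 21
pad 3 to align 4 for pitch
pitch at 24 (size 4, align 4) → ends 28
stride at 28 (size 4, align 4) → ends 32
format at 32 (size 4, align 4) → ends 36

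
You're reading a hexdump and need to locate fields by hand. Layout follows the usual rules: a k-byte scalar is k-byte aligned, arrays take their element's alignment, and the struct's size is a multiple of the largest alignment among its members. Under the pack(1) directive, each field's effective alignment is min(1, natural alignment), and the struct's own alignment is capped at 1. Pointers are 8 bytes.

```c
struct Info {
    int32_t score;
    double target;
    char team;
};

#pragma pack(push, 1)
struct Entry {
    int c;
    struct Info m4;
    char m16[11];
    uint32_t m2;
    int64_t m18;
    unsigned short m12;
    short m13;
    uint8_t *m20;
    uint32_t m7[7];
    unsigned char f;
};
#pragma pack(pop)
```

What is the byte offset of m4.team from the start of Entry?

20

Info: 0..4  score  (4B, 4-aligned); 4..8  -- padding (4B); 8..16  target  (8B, 8-aligned); 16..17  team  (1B, 1-aligned); 17..24  -- tail padding (7B); sizeof = 24, alignof = 8
0..4  c  (4B, 1-aligned)
4..28  m4  (24B, 1-aligned)
within Info: team at 16
4 + 16 = 20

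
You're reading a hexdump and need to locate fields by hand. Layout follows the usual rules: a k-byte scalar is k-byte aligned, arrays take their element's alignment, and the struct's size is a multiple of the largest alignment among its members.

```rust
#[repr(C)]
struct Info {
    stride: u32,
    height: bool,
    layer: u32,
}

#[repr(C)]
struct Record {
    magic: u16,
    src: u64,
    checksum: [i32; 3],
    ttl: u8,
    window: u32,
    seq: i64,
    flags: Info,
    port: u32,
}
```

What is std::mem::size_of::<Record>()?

64

Info: stride at 0 (size 4, align 4) → ends 4; height at 4 (size 1, align 1) → ends 5; pad 3 to align 4 for layer; layer at 8 (size 4, align 4) → ends 12; total 12 bytes, alignment 4
magic at 0 (size 2, align 2) → ends 2
pad 6 to align 8 for src
src at 8 (size 8, align 8) → ends 16
checksum at 16 (size 12, align 4) → ends 28
ttl at 28 (size 1, align 1) → ends 29
pad 3 to align 4 for window
window at 32 (size 4, align 4) → ends 36
pad 4 to align 8 for seq
seq at 40 (size 8, align 8) → ends 48
flags at 48 (size 12, align 4) → ends 60
port at 60 (size 4, align 4) → ends 64
total 64 bytes, alignment 8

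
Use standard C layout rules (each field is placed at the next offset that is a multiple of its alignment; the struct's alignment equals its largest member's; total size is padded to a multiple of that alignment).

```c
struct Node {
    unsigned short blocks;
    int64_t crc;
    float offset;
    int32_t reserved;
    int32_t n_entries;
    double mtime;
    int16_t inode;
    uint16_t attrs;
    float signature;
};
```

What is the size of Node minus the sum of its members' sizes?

10

blocks at 0 (size 2, align 2) → ends 2
pad 6 to align 8 for crc
crc at 8 (size 8, align 8) → ends 16
offset at 16 (size 4, align 4) → ends 20
reserved at 20 (size 4, align 4) → ends 24
n_entries at 24 (size 4, align 4) → ends 28
pad 4 to align 8 for mtime
mtime at 32 (size 8, align 8) → ends 40
inode at 40 (size 2, align 2) → ends 42
attrs at 42 (size 2, align 2) → ends 44
signature at 44 (size 4, align 4) → ends 48
total 48 bytes, alignment 8
data bytes 38, size 48 → padding 10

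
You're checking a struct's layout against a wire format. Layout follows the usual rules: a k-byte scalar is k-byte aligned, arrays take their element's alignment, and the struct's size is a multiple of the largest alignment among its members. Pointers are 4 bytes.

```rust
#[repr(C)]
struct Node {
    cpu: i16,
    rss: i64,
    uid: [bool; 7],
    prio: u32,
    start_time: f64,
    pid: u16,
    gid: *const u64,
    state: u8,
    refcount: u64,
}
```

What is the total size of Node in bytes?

@0: cpu [2B, align 2] → 2
+6 pad (align 8)
@8: rss [8B, align 8] → 16
@16: uid [7B, align 1] → 23
+1 pad (align 4)
@24: prio [4B, align 4] → 28
+4 pad (align 8)
@32: start_time [8B, align 8] → 40
@40: pid [2B, align 2] → 42
+2 pad (align 4)
@44: gid [4B, align 4] → 48
@48: state [1B, align 1] → 49
+7 pad (align 8)
@56: refcount [8B, align 8] → 64
size 64, align 8

64 bytes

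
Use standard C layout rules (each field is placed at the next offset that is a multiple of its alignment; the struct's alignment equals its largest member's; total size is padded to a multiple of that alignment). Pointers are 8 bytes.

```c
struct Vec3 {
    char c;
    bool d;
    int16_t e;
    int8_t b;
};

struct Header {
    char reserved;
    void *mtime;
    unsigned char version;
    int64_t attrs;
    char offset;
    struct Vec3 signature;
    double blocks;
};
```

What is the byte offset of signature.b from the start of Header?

Vec3: 0..1  c  (1B, 1-aligned); 1..2  d  (1B, 1-aligned); 2..4  e  (2B, 2-aligned); 4..5  b  (1B, 1-aligned); 5..6  -- tail padding (1B); sizeof = 6, alignof = 2
0..1  reserved  (1B, 1-aligned)
1..8  -- padding (7B)
8..16  mtime  (8B, 8-aligned)
16..17  version  (1B, 1-aligned)
17..24  -- padding (7B)
24..32  attrs  (8B, 8-aligned)
32..33  offset  (1B, 1-aligned)
33..34  -- padding (1B)
34..40  signature  (6B, 2-aligned)
within Vec3: b at 4
34 + 4 = 38

38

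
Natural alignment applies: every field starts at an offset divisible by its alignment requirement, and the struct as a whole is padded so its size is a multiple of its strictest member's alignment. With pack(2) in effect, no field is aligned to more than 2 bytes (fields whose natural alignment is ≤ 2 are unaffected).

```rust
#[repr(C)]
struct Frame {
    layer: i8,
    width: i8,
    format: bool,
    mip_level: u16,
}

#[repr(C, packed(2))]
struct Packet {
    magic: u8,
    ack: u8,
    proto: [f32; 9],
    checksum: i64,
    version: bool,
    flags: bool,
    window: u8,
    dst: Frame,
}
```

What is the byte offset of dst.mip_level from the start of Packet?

Frame: layer at 0 (size 1, align 1) → ends 1; width at 1 (size 1, align 1) → ends 2; format at 2 (size 1, align 1) → ends 3; pad 1 to align 2 for mip_level; mip_level at 4 (size 2, align 2) → ends 6; total 6 bytes, alignment 2
magic at 0 (size 1, align 1) → ends 1
ack at 1 (size 1, align 1) → ends 2
proto at 2 (size 36, align 2) → ends 38
checksum at 38 (size 8, align 2) → ends 46
version at 46 (size 1, align 1) → ends 47
flags at 47 (size 1, align 1) → ends 48
window at 48 (size 1, align 1) → ends 49
pad 1 to align 2 for dst
dst at 50 (size 6, align 2) → ends 56
within Frame: mip_level at 4
50 + 4 = 54

54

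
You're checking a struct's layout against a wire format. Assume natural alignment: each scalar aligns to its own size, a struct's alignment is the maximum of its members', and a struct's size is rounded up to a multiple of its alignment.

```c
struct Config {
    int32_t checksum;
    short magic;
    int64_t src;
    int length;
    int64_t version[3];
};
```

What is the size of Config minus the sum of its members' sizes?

@0: checksum [4B, align 4] → 4
@4: magic [2B, align 2] → 6
+2 pad (align 8)
@8: src [8B, align 8] → 16
@16: length [4B, align 4] → 20
+4 pad (align 8)
@24: version [24B, align 8] → 48
size 48, align 8
data bytes 42, size 48 → padding 6

6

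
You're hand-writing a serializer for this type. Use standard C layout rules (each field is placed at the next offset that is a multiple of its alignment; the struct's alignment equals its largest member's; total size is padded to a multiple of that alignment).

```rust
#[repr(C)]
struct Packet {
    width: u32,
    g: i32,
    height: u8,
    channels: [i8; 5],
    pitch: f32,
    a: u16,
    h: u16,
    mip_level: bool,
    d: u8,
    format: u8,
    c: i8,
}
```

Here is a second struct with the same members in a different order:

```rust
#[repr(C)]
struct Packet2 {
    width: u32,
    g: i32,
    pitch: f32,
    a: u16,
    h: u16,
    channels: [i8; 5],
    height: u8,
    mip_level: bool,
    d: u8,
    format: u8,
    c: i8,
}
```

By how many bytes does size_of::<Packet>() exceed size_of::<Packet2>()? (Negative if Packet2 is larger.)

0

@0: width [4B, align 4] → 4
@4: g [4B, align 4] → 8
@8: height [1B, align 1] → 9
@9: channels [5B, align 1] → 14
+2 pad (align 4)
@16: pitch [4B, align 4] → 20
@20: a [2B, align 2] → 22
@22: h [2B, align 2] → 24
@24: mip_level [1B, align 1] → 25
@25: d [1B, align 1] → 26
@26: format [1B, align 1] → 27
@27: c [1B, align 1] → 28
size 28, align 4
— Packet2 —
@0: width [4B, align 4] → 4
@4: g [4B, align 4] → 8
@8: pitch [4B, align 4] → 12
@12: a [2B, align 2] → 14
@14: h [2B, align 2] → 16
@16: channels [5B, align 1] → 21
@21: height [1B, align 1] → 22
@22: mip_level [1B, align 1] → 23
@23: d [1B, align 1] → 24
@24: format [1B, align 1] → 25
@25: c [1B, align 1] → 26
+2 tail pad (align 4)
size 28, align 4
28 − 28 = 0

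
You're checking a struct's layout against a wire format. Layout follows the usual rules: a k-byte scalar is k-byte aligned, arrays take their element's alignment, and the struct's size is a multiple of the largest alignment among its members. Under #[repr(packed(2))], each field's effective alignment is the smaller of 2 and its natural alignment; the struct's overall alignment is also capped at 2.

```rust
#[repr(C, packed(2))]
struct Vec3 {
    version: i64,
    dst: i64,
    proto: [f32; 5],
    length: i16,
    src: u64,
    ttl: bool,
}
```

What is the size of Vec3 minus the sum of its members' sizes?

1

version at 0 (size 8, align 2) → ends 8
dst at 8 (size 8, align 2) → ends 16
proto at 16 (size 20, align 2) → ends 36
length at 36 (size 2, align 2) → ends 38
src at 38 (size 8, align 2) → ends 46
ttl at 46 (size 1, align 1) → ends 47
tail pad 1 to reach multiple of 2
total 48 bytes, alignment 2
data bytes 47, size 48 → padding 1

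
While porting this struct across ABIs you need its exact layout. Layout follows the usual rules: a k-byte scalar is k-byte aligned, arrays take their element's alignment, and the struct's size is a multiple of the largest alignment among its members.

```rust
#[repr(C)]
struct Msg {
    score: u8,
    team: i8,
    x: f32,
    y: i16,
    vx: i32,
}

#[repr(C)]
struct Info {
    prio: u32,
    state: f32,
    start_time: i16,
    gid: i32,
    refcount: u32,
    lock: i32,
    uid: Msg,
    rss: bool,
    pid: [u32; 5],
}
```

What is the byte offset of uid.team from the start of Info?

Msg: 0..1  score  (1B, 1-aligned); 1..2  team  (1B, 1-aligned); 2..4  -- padding (2B); 4..8  x  (4B, 4-aligned); 8..10  y  (2B, 2-aligned); 10..12  -- padding (2B); 12..16  vx  (4B, 4-aligned); sizeof = 16, alignof = 4
0..4  prio  (4B, 4-aligned)
4..8  state  (4B, 4-aligned)
8..10  start_time  (2B, 2-aligned)
10..12  -- padding (2B)
12..16  gid  (4B, 4-aligned)
16..20  refcount  (4B, 4-aligned)
20..24  lock  (4B, 4-aligned)
24..40  uid  (16B, 4-aligned)
within Msg: team at 1
24 + 1 = 25

25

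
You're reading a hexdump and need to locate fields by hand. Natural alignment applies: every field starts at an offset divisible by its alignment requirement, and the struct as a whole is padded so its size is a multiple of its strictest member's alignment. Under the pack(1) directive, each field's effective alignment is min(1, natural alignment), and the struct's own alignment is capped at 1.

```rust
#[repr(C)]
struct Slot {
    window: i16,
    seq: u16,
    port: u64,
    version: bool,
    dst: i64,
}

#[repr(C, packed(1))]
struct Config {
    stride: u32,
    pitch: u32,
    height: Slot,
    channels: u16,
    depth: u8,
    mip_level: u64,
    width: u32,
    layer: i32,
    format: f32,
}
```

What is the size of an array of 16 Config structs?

1008

Slot: window at 0 (size 2, align 2) → ends 2; seq at 2 (size 2, align 2) → ends 4; pad 4 to align 8 for port; port at 8 (size 8, align 8) → ends 16; version at 16 (size 1, align 1) → ends 17; pad 7 to align 8 for dst; dst at 24 (size 8, align 8) → ends 32; total 32 bytes, alignment 8
stride at 0 (size 4, align 1) → ends 4
pitch at 4 (size 4, align 1) → ends 8
height at 8 (size 32, align 1) → ends 40
channels at 40 (size 2, align 1) → ends 42
depth at 42 (size 1, align 1) → ends 43
mip_level at 43 (size 8, align 1) → ends 51
width at 51 (size 4, align 1) → ends 55
layer at 55 (size 4, align 1) → ends 59
format at 59 (size 4, align 1) → ends 63
total 63 bytes, alignment 1
array of 16: 16 × 63 = 1008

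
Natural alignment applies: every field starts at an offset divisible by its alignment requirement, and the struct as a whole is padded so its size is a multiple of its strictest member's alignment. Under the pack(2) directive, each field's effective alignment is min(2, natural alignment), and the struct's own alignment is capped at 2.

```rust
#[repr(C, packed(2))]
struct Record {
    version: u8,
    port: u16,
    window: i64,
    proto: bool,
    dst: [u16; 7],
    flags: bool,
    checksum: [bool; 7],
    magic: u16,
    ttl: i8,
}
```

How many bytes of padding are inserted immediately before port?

1

version at 0 (size 1, align 1) → ends 1
pad 1 to align 2 for port
port at 2 (size 2, align 2) → ends 4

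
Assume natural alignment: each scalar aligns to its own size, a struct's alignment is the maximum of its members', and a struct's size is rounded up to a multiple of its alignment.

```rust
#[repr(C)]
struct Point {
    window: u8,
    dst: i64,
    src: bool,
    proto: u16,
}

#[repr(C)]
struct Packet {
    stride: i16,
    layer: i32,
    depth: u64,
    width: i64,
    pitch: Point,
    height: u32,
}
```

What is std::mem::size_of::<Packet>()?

56

Point: window at 0 (size 1, align 1) → ends 1; pad 7 to align 8 for dst; dst at 8 (size 8, align 8) → ends 16; src at 16 (size 1, align 1) → ends 17; pad 1 to align 2 for proto; proto at 18 (size 2, align 2) → ends 20; tail pad 4 to reach multiple of 8; total 24 bytes, alignment 8
stride at 0 (size 2, align 2) → ends 2
pad 2 to align 4 for layer
layer at 4 (size 4, align 4) → ends 8
depth at 8 (size 8, align 8) → ends 16
width at 16 (size 8, align 8) → ends 24
pitch at 24 (size 24, align 8) → ends 48
height at 48 (size 4, align 4) → ends 52
tail pad 4 to reach multiple of 8
total 56 bytes, alignment 8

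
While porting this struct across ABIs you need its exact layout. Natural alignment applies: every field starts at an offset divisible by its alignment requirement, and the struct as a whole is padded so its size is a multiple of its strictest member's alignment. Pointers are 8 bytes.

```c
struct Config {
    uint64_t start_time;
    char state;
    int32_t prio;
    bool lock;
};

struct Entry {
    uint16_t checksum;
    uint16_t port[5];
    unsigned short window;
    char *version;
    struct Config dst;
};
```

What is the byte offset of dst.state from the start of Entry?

32

Config: start_time at 0 (size 8, align 8) → ends 8; state at 8 (size 1, align 1) → ends 9; pad 3 to align 4 for prio; prio at 12 (size 4, align 4) → ends 16; lock at 16 (size 1, align 1) → ends 17; tail pad 7 to reach multiple of 8; total 24 bytes, alignment 8
checksum at 0 (size 2, align 2) → ends 2
port at 2 (size 10, align 2) → ends 12
window at 12 (size 2, align 2) → ends 14
pad 2 to align 8 for version
version at 16 (size 8, align 8) → ends 24
dst at 24 (size 24, align 8) → ends 48
within Config: state at 8
24 + 8 = 32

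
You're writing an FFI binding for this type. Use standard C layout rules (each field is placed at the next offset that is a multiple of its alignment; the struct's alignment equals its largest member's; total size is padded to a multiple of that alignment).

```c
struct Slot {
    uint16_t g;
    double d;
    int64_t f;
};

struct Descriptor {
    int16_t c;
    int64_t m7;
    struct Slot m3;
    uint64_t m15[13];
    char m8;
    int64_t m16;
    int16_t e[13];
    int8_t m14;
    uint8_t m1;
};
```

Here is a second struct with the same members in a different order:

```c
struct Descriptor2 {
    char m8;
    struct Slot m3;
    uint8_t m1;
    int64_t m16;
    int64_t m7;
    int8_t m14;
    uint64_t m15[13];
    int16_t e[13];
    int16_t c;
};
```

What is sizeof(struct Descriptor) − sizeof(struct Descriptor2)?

Slot: g at 0 (size 2, align 2) → ends 2; pad 6 to align 8 for d; d at 8 (size 8, align 8) → ends 16; f at 16 (size 8, align 8) → ends 24; total 24 bytes, alignment 8
c at 0 (size 2, align 2) → ends 2
pad 6 to align 8 for m7
m7 at 8 (size 8, align 8) → ends 16
m3 at 16 (size 24, align 8) → ends 40
m15 at 40 (size 104, align 8) → ends 144
m8 at 144 (size 1, align 1) → ends 145
pad 7 to align 8 for m16
m16 at 152 (size 8, align 8) → ends 160
e at 160 (size 26, align 2) → ends 186
m14 at 186 (size 1, align 1) → ends 187
m1 at 187 (size 1, align 1) → ends 188
tail pad 4 to reach multiple of 8
total 192 bytes, alignment 8
— Descriptor2 —
m8 at 0 (size 1, align 1) → ends 1
pad 7 to align 8 for m3
m3 at 8 (size 24, align 8) → ends 32
m1 at 32 (size 1, align 1) → ends 33
pad 7 to align 8 for m16
m16 at 40 (size 8, align 8) → ends 48
m7 at 48 (size 8, align 8) → ends 56
m14 at 56 (size 1, align 1) → ends 57
pad 7 to align 8 for m15
m15 at 64 (size 104, align 8) → ends 168
e at 168 (size 26, align 2) → ends 194
c at 194 (size 2, align 2) → ends 196
tail pad 4 to reach multiple of 8
total 200 bytes, alignment 8
192 − 200 = -8

-8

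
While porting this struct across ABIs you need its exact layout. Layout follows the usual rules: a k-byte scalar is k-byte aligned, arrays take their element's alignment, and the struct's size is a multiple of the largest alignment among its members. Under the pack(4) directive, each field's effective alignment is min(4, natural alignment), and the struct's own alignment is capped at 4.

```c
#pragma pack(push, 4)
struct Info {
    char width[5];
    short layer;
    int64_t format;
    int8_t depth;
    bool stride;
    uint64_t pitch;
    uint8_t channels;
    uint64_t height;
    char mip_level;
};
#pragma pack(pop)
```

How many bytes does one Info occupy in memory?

0..5  width  (5B, 1-aligned)
5..6  -- padding (1B)
6..8  layer  (2B, 2-aligned)
8..16  format  (8B, 4-aligned)
16..17  depth  (1B, 1-aligned)
17..18  stride  (1B, 1-aligned)
18..20  -- padding (2B)
20..28  pitch  (8B, 4-aligned)
28..29  channels  (1B, 1-aligned)
29..32  -- padding (3B)
32..40  height  (8B, 4-aligned)
40..41  mip_level  (1B, 1-aligned)
41..44  -- tail padding (3B)
sizeof = 44, alignof = 4

44 bytes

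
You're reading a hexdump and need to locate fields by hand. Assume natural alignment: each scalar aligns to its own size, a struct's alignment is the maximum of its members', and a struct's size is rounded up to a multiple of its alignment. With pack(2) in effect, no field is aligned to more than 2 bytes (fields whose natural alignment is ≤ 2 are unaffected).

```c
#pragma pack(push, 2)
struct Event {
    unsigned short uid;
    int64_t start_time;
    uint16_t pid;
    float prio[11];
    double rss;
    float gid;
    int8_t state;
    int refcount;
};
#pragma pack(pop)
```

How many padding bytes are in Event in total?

uid at 0 (size 2, align 2) → ends 2
start_time at 2 (size 8, align 2) → ends 10
pid at 10 (size 2, align 2) → ends 12
prio at 12 (size 44, align 2) → ends 56
rss at 56 (size 8, align 2) → ends 64
gid at 64 (size 4, align 2) → ends 68
state at 68 (size 1, align 1) → ends 69
pad 1 to align 2 for refcount
refcount at 70 (size 4, align 2) → ends 74
total 74 bytes, alignment 2
data bytes 73, size 74 → padding 1

1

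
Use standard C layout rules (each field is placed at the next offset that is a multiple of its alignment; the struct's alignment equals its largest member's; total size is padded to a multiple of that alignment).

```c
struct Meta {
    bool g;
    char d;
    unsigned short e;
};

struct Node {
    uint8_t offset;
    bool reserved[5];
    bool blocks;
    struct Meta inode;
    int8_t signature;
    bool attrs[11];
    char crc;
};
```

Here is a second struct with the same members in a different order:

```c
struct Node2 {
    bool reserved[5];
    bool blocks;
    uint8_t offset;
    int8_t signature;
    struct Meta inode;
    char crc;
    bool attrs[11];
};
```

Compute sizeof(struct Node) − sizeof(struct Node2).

2

Meta: 0..1  g  (1B, 1-aligned); 1..2  d  (1B, 1-aligned); 2..4  e  (2B, 2-aligned); sizeof = 4, alignof = 2
0..1  offset  (1B, 1-aligned)
1..6  reserved  (5B, 1-aligned)
6..7  blocks  (1B, 1-aligned)
7..8  -- padding (1B)
8..12  inode  (4B, 2-aligned)
12..13  signature  (1B, 1-aligned)
13..24  attrs  (11B, 1-aligned)
24..25  crc  (1B, 1-aligned)
25..26  -- tail padding (1B)
sizeof = 26, alignof = 2
— Node2 —
0..5  reserved  (5B, 1-aligned)
5..6  blocks  (1B, 1-aligned)
6..7  offset  (1B, 1-aligned)
7..8  signature  (1B, 1-aligned)
8..12  inode  (4B, 2-aligned)
12..13  crc  (1B, 1-aligned)
13..24  attrs  (11B, 1-aligned)
sizeof = 24, alignof = 2
26 − 24 = 2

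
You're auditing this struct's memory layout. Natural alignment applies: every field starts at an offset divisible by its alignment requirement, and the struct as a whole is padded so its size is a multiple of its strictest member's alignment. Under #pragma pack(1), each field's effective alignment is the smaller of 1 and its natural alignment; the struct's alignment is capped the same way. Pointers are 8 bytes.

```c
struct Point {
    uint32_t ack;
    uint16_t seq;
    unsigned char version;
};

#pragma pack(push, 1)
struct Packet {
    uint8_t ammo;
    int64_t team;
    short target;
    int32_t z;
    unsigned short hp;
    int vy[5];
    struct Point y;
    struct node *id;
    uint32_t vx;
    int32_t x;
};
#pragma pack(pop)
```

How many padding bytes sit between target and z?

Point: ack at 0 (size 4, align 4) → ends 4; seq at 4 (size 2, align 2) → ends 6; version at 6 (size 1, align 1) → ends 7; tail pad 1 to reach multiple of 4; total 8 bytes, alignment 4
ammo at 0 (size 1, align 1) → ends 1
team at 1 (size 8, align 1) → ends 9
target at 9 (size 2, align 1) → ends 11
z at 11 (size 4, align 1) → ends 15

0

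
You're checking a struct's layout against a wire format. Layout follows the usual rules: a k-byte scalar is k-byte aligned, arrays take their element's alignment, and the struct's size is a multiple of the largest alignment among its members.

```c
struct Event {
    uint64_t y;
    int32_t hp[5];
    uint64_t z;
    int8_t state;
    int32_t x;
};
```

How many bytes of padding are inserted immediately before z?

4

0..8  y  (8B, 8-aligned)
8..28  hp  (20B, 4-aligned)
28..32  -- padding (4B)
32..40  z  (8B, 8-aligned)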